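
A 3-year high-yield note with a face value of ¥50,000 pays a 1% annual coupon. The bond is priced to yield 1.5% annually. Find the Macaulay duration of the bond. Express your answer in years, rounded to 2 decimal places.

2.97 years

Periodic yield y = 0.015. Discount each cash flow and weight by its year:
  t   CF        PV=CF/(1+0.015)^t    t·PV
  1       500.00       492.6108       492.6108
  2       500.00       485.3309       970.6617
  3    50,500.00    48,294.0082   144,882.0246
  Σ                 49,271.9499   146,345.2971
Price P = Σ PV = 49,271.9499.
Macaulay duration = Σ(t·PV) / P = 146,345.2971 / 49,271.9499 = 2.97015 years.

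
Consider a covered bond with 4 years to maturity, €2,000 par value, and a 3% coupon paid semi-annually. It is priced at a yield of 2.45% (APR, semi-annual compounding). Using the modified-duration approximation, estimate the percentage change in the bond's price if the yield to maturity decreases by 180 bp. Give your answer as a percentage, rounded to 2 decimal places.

+6.76%

Periodic yield y = 0.01225. Modified duration first:
  t   CF        PV=CF/(1+0.01225)^t    t·PV
  1        30.00        29.6369        29.6369
  2        30.00        29.2783        58.5566
  3        30.00        28.9240        86.7719
  4        30.00        28.5739       114.2958
  5        30.00        28.2281       141.1407
  6        30.00        27.8865       167.3192
  7        30.00        27.5491       192.8434
  8     2,030.00     1,841.5934    14,732.7474
  Σ                  2,041.6703    15,523.3119
P = 2,041.6703; D_Mac = 7.60324 half-year periods = 3.80162 yrs; D_mod = 3.80162/(1+0.01225) = 3.75561 yrs.
ΔP/P ≈ -D_mod · Δy = -3.75561 × (-0.018) = +0.067601 = +6.7601%.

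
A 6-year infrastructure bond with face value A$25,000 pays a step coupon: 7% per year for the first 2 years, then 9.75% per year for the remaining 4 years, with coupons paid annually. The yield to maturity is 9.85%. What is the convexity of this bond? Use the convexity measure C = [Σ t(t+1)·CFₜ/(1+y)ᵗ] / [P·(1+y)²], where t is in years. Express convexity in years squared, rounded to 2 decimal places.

26.89

With y = 0.0985:
  t   CF        PV=CF/(1+0.0985)^t    t·PV        t(t+1)·PV
  1     1,750.00     1,593.0815     1,593.0815       3,186.1629
  2     1,750.00     1,450.2335     2,900.4670       8,701.4009
  3     2,437.50     1,838.8421     5,516.5263      22,066.1053
  4     2,437.50     1,673.9573     6,695.8293      33,479.1463
  5     2,437.50     1,523.8574     7,619.2868      45,715.7209
  6    27,437.50    15,615.0784    93,690.4706     655,833.2943
  Σ                 23,695.0502   118,015.6614     768,981.8306
P = 23,695.0502.
Convexity = Σ t(t+1)·PV / [P·(1+y)²] = 768,981.8306 / (23,695.0502 × 1.206702) = 26.89418.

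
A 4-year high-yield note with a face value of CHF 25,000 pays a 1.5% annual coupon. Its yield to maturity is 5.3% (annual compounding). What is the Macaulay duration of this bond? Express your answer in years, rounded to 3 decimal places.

Periodic yield y = 0.053. Discount each cash flow and weight by its year:
  t   CF        PV=CF/(1+0.053)^t    t·PV
  1       375.00       356.1254       356.1254
  2       375.00       338.2007       676.4014
  3       375.00       321.1783       963.5348
  4    25,375.00    20,639.1861    82,556.7442
  Σ                 21,654.6904    84,552.8058
Price P = Σ PV = 21,654.6904.
Macaulay duration = Σ(t·PV) / P = 84,552.8058 / 21,654.6904 = 3.90460 years.

3.905 years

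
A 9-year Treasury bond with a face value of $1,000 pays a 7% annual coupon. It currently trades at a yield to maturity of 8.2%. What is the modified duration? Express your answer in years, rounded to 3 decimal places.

Periodic yield y = 0.082. First find Macaulay duration:
  t   CF        PV=CF/(1+0.082)^t    t·PV
  1        70.00        64.6950        64.6950
  2        70.00        59.7921       119.5841
  3        70.00        55.2607       165.7821
  4        70.00        51.0727       204.2909
  5        70.00        47.2021       236.0107
  6        70.00        43.6249       261.7494
  7        70.00        40.3188       282.2314
  8        70.00        37.2632       298.1055
  9     1,070.00       526.4273     4,737.8460
  Σ                    925.6568     6,370.2950
P = 925.6568; Macaulay duration = 6,370.2950 / 925.6568 = 6.88192 years.
Modified duration = D_Mac / (1 + y) = 6.88192 / 1.082 = 6.36037 years.

6.360 years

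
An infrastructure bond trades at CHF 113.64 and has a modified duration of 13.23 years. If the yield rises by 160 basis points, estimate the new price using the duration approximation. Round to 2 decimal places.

Duration approximation: ΔP/P ≈ -D_mod · Δy = -13.23 × (+0.016) = -0.211680.
New price ≈ 113.64 × (1 - 0.211680) = 89.5846848.

CHF 89.58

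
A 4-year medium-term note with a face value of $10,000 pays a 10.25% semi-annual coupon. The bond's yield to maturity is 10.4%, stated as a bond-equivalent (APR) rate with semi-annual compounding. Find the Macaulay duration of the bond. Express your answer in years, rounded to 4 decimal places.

Periodic yield y = 0.052. Discount each cash flow and weight by its period:
  t   CF        PV=CF/(1+0.052)^t    t·PV
  1       512.50       487.1673       487.1673
  2       512.50       463.0868       926.1736
  3       512.50       440.1966     1,320.5897
  4       512.50       418.4378     1,673.7512
  5       512.50       397.7546     1,988.7728
  6       512.50       378.0937     2,268.5621
  7       512.50       359.4046     2,515.8325
  8    10,512.50     7,007.7740    56,062.1924
  Σ                  9,951.9154    67,243.0416
Price P = Σ PV = 9,951.9154.
Macaulay duration = Σ(t·PV) / P = 67,243.0416 / 9,951.9154 = 6.75679 half-year periods.
In years: 6.75679 / 2 = 3.37840 years.

3.3784 years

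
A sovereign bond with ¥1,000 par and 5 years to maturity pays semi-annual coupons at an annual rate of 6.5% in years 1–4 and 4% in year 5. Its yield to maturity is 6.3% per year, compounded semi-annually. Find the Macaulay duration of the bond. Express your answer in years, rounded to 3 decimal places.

4.344 years

Periodic yield y = 0.0315. Discount each cash flow and weight by its period:
  t   CF        PV=CF/(1+0.0315)^t    t·PV
  1        32.50        31.5075        31.5075
  2        32.50        30.5453        61.0907
  3        32.50        29.6125        88.8376
  4        32.50        28.7082       114.8329
  5        32.50        27.8315       139.1577
  6        32.50        26.9816       161.8897
  7        32.50        26.1577       183.1036
  8        32.50        25.3588       202.8708
  9        20.00        15.1289       136.1600
  10    1,020.00       748.0108     7,480.1077
  Σ                    989.8429     8,599.5581
Price P = Σ PV = 989.8429.
Macaulay duration = Σ(t·PV) / P = 8,599.5581 / 989.8429 = 8.68780 half-year periods.
In years: 8.68780 / 2 = 4.34390 years.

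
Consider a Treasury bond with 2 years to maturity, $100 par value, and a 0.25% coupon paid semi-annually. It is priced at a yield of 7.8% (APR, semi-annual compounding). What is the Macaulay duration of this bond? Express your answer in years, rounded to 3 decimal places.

1.996 years

Periodic yield y = 0.039. Discount each cash flow and weight by its period:
  t   CF        PV=CF/(1+0.039)^t    t·PV
  1        0.125         0.1203         0.1203
  2        0.125         0.1158         0.2316
  3        0.125         0.1114         0.3343
  4      100.125        85.9172       343.6690
  Σ                     86.2648       344.3552
Price P = Σ PV = 86.2648.
Macaulay duration = Σ(t·PV) / P = 344.3552 / 86.2648 = 3.99184 half-year periods.
In years: 3.99184 / 2 = 1.99592 years.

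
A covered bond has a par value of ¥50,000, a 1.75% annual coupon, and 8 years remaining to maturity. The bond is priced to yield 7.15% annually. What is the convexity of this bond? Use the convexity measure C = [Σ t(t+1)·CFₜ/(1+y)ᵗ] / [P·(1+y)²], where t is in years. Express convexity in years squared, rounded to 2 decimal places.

With y = 0.0715:
  t   CF        PV=CF/(1+0.0715)^t    t·PV        t(t+1)·PV
  1       875.00       816.6122       816.6122       1,633.2245
  2       875.00       762.1206     1,524.2412       4,572.7236
  3       875.00       711.2651     2,133.7954       8,535.1817
  4       875.00       663.8032     2,655.2129      13,276.0643
  5       875.00       619.5084     3,097.5418      18,585.2510
  6       875.00       578.1693     3,469.0156      24,283.1091
  7       875.00       539.5887     3,777.1207      30,216.9658
  8    50,875.00    29,279.7267   234,237.8139   2,108,140.3251
  Σ                 33,970.7942   251,711.3538   2,209,242.8451
P = 33,970.7942.
Convexity = Σ t(t+1)·PV / [P·(1+y)²] = 2,209,242.8451 / (33,970.7942 × 1.148112) = 56.64393.

56.64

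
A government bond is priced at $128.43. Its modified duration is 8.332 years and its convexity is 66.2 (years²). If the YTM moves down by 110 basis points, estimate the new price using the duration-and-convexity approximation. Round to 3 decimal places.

$140.715

Duration effect: -D_mod·Δy = -8.332 × (-0.011) = +0.091652
Convexity effect: ½·C·(Δy)² = 0.5 × 66.2 × (-0.011)² = +0.0040051
ΔP/P ≈ +0.091652 + 0.0040051 = +0.0956571
New price ≈ 128.43 × (1 + 0.0956571) = 140.715241353.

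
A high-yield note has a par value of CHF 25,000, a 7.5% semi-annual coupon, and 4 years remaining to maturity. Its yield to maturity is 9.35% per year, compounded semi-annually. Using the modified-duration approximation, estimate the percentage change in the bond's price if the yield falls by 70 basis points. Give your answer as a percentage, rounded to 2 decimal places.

Periodic yield y = 0.04675. Modified duration first:
  t   CF        PV=CF/(1+0.04675)^t    t·PV
  1       937.50       895.6293       895.6293
  2       937.50       855.6287     1,711.2574
  3       937.50       817.4146     2,452.2437
  4       937.50       780.9071     3,123.6286
  5       937.50       746.0302     3,730.1512
  6       937.50       712.7110     4,276.2660
  7       937.50       680.8799     4,766.1590
  8    25,937.50    17,996.3470   143,970.7757
  Σ                 23,485.5478   164,926.1108
P = 23,485.5478; D_Mac = 7.02245 half-year periods = 3.51123 yrs; D_mod = 3.51123/(1+0.04675) = 3.35441 yrs.
ΔP/P ≈ -D_mod · Δy = -3.35441 × (-0.007) = +0.023481 = +2.3481%.

+2.35%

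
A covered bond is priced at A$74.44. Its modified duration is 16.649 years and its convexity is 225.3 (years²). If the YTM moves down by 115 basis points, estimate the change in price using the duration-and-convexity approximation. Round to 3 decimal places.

Duration effect: -D_mod·Δy = -16.649 × (-0.0115) = +0.1914635
Convexity effect: ½·C·(Δy)² = 0.5 × 225.3 × (-0.0115)² = +0.0148979625
ΔP/P ≈ +0.1914635 + 0.0148979625 = +0.2063614625
ΔP ≈ 74.44 × (+0.2063614625) = +15.3615472685.

+A$15.362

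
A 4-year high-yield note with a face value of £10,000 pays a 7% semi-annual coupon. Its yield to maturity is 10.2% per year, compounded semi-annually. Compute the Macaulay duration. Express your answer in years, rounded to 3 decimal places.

3.528 years

Periodic yield y = 0.051. Discount each cash flow and weight by its period:
  t   CF        PV=CF/(1+0.051)^t    t·PV
  1       350.00       333.0162       333.0162
  2       350.00       316.8565       633.7130
  3       350.00       301.4810       904.4429
  4       350.00       286.8515     1,147.4061
  5       350.00       272.9320     1,364.6600
  6       350.00       259.6879     1,558.1275
  7       350.00       247.0865     1,729.6056
  8    10,350.00     6,952.1418    55,617.1344
  Σ                  8,970.0534    63,288.1057
Price P = Σ PV = 8,970.0534.
Macaulay duration = Σ(t·PV) / P = 63,288.1057 / 8,970.0534 = 7.05549 half-year periods.
In years: 7.05549 / 2 = 3.52774 years.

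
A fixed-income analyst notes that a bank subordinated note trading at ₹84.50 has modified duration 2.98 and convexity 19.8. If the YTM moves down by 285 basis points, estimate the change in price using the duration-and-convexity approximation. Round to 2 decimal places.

Duration effect: -D_mod·Δy = -2.98 × (-0.0285) = +0.084930
Convexity effect: ½·C·(Δy)² = 0.5 × 19.8 × (-0.0285)² = +0.008041275
ΔP/P ≈ +0.084930 + 0.008041275 = +0.092971275
ΔP ≈ 84.50 × (+0.092971275) = +7.8560727375.

+₹7.86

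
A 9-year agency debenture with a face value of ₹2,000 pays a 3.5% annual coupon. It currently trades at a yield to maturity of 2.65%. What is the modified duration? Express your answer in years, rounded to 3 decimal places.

7.712 years

Periodic yield y = 0.0265. First find Macaulay duration:
  t   CF        PV=CF/(1+0.0265)^t    t·PV
  1        70.00        68.1929        68.1929
  2        70.00        66.4324       132.8649
  3        70.00        64.7174       194.1523
  4        70.00        63.0467       252.1867
  5        70.00        61.4191       307.0954
  6        70.00        59.8335       359.0009
  7        70.00        58.2888       408.0218
  8        70.00        56.7841       454.2724
  9     2,070.00     1,635.8360    14,722.5240
  Σ                  2,134.5509    16,898.3113
P = 2,134.5509; Macaulay duration = 16,898.3113 / 2,134.5509 = 7.91657 years.
Modified duration = D_Mac / (1 + y) = 7.91657 / 1.0265 = 7.71219 years.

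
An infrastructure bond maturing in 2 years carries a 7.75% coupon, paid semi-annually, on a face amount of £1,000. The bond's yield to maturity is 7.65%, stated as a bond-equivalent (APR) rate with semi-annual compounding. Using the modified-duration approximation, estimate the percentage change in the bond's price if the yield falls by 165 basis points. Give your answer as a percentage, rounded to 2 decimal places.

+3.01%

Periodic yield y = 0.03825. Modified duration first:
  t   CF        PV=CF/(1+0.03825)^t    t·PV
  1        38.75        37.3224        37.3224
  2        38.75        35.9474        71.8949
  3        38.75        34.6231       103.8693
  4     1,038.75       893.9295     3,575.7181
  Σ                  1,001.8225     3,788.8046
P = 1,001.8225; D_Mac = 3.78191 half-year periods = 1.89096 yrs; D_mod = 1.89096/(1+0.03825) = 1.82129 yrs.
ΔP/P ≈ -D_mod · Δy = -1.82129 × (-0.0165) = +0.030051 = +3.0051%.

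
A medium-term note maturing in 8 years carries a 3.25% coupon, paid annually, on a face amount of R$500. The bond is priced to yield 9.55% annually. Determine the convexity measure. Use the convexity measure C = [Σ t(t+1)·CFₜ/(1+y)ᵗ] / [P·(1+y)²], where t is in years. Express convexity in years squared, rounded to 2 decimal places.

With y = 0.0955:
  t   CF        PV=CF/(1+0.0955)^t    t·PV        t(t+1)·PV
  1        16.25        14.8334        14.8334          29.6668
  2        16.25        13.5403        27.0806          81.2419
  3        16.25        12.3599        37.0798         148.3192
  4        16.25        11.2825        45.1298         225.6492
  5        16.25        10.2989        51.4946         308.9674
  6        16.25         9.4011        56.4067         394.8466
  7        16.25         8.5816        60.0710         480.5679
  8       516.25       248.8634     1,990.9071      17,918.1639
  Σ                    329.1611     2,283.0030      19,587.4229
P = 329.1611.
Convexity = Σ t(t+1)·PV / [P·(1+y)²] = 19,587.4229 / (329.1611 × 1.200120) = 49.58428.

49.58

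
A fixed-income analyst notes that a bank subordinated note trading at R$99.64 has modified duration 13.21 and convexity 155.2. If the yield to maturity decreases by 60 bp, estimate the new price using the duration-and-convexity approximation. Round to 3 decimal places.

R$107.816

Duration effect: -D_mod·Δy = -13.21 × (-0.006) = +0.079260
Convexity effect: ½·C·(Δy)² = 0.5 × 155.2 × (-0.006)² = +0.0027936
ΔP/P ≈ +0.079260 + 0.0027936 = +0.0820536
New price ≈ 99.64 × (1 + 0.0820536) = 107.815820704.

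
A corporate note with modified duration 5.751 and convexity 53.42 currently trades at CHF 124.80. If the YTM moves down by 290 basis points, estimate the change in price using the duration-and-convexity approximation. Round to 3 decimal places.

+CHF 23.617

Duration effect: -D_mod·Δy = -5.751 × (-0.029) = +0.166779
Convexity effect: ½·C·(Δy)² = 0.5 × 53.42 × (-0.029)² = +0.02246311
ΔP/P ≈ +0.166779 + 0.02246311 = +0.18924211
ΔP ≈ 124.80 × (+0.18924211) = +23.617415328.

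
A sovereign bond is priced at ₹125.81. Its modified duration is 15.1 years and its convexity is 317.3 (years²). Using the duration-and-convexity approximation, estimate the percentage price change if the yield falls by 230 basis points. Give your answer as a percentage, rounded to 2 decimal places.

Duration effect: -D_mod·Δy = -15.1 × (-0.023) = +0.347300
Convexity effect: ½·C·(Δy)² = 0.5 × 317.3 × (-0.023)² = +0.08392585
ΔP/P ≈ +0.347300 + 0.08392585 = +0.43122585
= +43.122585%.

+43.12%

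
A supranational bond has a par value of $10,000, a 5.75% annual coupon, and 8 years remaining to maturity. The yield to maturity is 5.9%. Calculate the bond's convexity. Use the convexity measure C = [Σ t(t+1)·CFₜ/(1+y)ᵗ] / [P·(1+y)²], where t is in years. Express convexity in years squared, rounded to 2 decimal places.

With y = 0.059:
  t   CF        PV=CF/(1+0.059)^t    t·PV        t(t+1)·PV
  1       575.00       542.9651       542.9651       1,085.9301
  2       575.00       512.7149     1,025.4298       3,076.2893
  3       575.00       484.1500     1,452.4501       5,809.8004
  4       575.00       457.1766     1,828.7064       9,143.5322
  5       575.00       431.7060     2,158.5298      12,951.1788
  6       575.00       407.6544     2,445.9261      17,121.4828
  7       575.00       384.9427     2,694.5991      21,556.7930
  8    10,575.00     6,685.1737    53,481.3895     481,332.5055
  Σ                  9,906.4833    65,629.9959     552,077.5122
P = 9,906.4833.
Convexity = Σ t(t+1)·PV / [P·(1+y)²] = 552,077.5122 / (9,906.4833 × 1.121481) = 49.69225.

49.69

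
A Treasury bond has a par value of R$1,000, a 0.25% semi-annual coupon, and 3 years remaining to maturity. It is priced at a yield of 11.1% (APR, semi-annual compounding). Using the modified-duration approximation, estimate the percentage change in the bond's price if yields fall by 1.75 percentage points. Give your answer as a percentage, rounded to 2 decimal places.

Periodic yield y = 0.0555. Modified duration first:
  t   CF        PV=CF/(1+0.0555)^t    t·PV
  1         1.25         1.1843         1.1843
  2         1.25         1.1220         2.2440
  3         1.25         1.0630         3.1890
  4         1.25         1.0071         4.0284
  5         1.25         0.9542         4.7708
  6     1,001.25       724.0909     4,344.5455
  Σ                    729.4215     4,359.9620
P = 729.4215; D_Mac = 5.97729 half-year periods = 2.98864 yrs; D_mod = 2.98864/(1+0.0555) = 2.83150 yrs.
ΔP/P ≈ -D_mod · Δy = -2.83150 × (-0.0175) = +0.049551 = +4.9551%.

+4.96%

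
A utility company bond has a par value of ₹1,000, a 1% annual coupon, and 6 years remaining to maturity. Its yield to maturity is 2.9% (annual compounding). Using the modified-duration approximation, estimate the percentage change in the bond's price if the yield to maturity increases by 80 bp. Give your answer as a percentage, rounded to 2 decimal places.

-4.54%

Periodic yield y = 0.029. Modified duration first:
  t   CF        PV=CF/(1+0.029)^t    t·PV
  1        10.00         9.7182         9.7182
  2        10.00         9.4443        18.8886
  3        10.00         9.1781        27.5344
  4        10.00         8.9195        35.6778
  5        10.00         8.6681        43.3404
  6     1,010.00       850.8032     5,104.8193
  Σ                    896.7313     5,239.9787
P = 896.7313; D_Mac = 5.84342 yrs; D_mod = 5.84342/(1+0.029) = 5.67874 yrs.
ΔP/P ≈ -D_mod · Δy = -5.67874 × (+0.008) = -0.045430 = -4.5430%.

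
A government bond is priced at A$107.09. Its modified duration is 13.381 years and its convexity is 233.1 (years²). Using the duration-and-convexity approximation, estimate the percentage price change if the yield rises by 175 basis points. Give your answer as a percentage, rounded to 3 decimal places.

-19.847%

Duration effect: -D_mod·Δy = -13.381 × (+0.0175) = -0.2341675
Convexity effect: ½·C·(Δy)² = 0.5 × 233.1 × (0.0175)² = +0.0356934375
ΔP/P ≈ -0.2341675 + 0.0356934375 = -0.1984740625
= -19.84740625%.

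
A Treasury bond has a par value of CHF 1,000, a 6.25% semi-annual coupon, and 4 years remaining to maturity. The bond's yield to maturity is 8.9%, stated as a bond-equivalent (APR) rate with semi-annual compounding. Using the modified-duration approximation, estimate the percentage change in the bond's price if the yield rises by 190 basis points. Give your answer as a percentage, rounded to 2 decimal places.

-6.51%

Periodic yield y = 0.0445. Modified duration first:
  t   CF        PV=CF/(1+0.0445)^t    t·PV
  1        31.25        29.9186        29.9186
  2        31.25        28.6440        57.2879
  3        31.25        27.4236        82.2708
  4        31.25        26.2553       105.0210
  5        31.25        25.1367       125.6834
  6        31.25        24.0657       144.3945
  7        31.25        23.0404       161.2831
  8     1,031.25       727.9414     5,823.5310
  Σ                    912.4257     6,529.3904
P = 912.4257; D_Mac = 7.15608 half-year periods = 3.57804 yrs; D_mod = 3.57804/(1+0.0445) = 3.42560 yrs.
ΔP/P ≈ -D_mod · Δy = -3.42560 × (+0.019) = -0.065086 = -6.5086%.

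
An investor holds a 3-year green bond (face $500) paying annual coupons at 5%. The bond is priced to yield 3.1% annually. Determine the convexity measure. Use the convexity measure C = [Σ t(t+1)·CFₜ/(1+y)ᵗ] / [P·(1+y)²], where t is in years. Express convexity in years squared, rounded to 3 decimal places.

With y = 0.031:
  t   CF        PV=CF/(1+0.031)^t    t·PV        t(t+1)·PV
  1        25.00        24.2483        24.2483          48.4966
  2        25.00        23.5192        47.0384         141.1152
  3       525.00       479.0527     1,437.1582       5,748.6326
  Σ                    526.8202     1,508.4449       5,938.2445
P = 526.8202.
Convexity = Σ t(t+1)·PV / [P·(1+y)²] = 5,938.2445 / (526.8202 × 1.062961) = 10.60421.

10.604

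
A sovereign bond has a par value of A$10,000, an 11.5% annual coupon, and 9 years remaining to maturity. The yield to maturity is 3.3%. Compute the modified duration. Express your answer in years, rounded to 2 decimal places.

6.50 years

Periodic yield y = 0.033. First find Macaulay duration:
  t   CF        PV=CF/(1+0.033)^t    t·PV
  1     1,150.00     1,113.2623     1,113.2623
  2     1,150.00     1,077.6983     2,155.3966
  3     1,150.00     1,043.2704     3,129.8111
  4     1,150.00     1,009.9423     4,039.7691
  5     1,150.00       977.6789     4,888.3944
  6     1,150.00       946.4462     5,678.6769
  7     1,150.00       916.2112     6,413.4783
  8     1,150.00       886.9421     7,095.5368
  9    11,150.00     8,324.7648    74,922.8835
  Σ                 16,296.2164   109,437.2090
P = 16,296.2164; Macaulay duration = 109,437.2090 / 16,296.2164 = 6.71550 years.
Modified duration = D_Mac / (1 + y) = 6.71550 / 1.033 = 6.50097 years.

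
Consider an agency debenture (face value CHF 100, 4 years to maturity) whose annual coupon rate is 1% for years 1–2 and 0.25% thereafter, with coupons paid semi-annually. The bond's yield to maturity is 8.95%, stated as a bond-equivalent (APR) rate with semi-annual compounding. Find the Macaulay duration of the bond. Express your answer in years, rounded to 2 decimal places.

Periodic yield y = 0.04475. Discount each cash flow and weight by its period:
  t   CF        PV=CF/(1+0.04475)^t    t·PV
  1        0.500         0.4786         0.4786
  2        0.500         0.4581         0.9162
  3        0.500         0.4385         1.3154
  4        0.500         0.4197         1.6787
  5        0.125         0.1004         0.5021
  6        0.125         0.0961         0.5767
  7        0.125         0.0920         0.6441
  8      100.125        70.5413       564.3304
  Σ                     72.6247       570.4422
Price P = Σ PV = 72.6247.
Macaulay duration = Σ(t·PV) / P = 570.4422 / 72.6247 = 7.85466 half-year periods.
In years: 7.85466 / 2 = 3.92733 years.

3.93 years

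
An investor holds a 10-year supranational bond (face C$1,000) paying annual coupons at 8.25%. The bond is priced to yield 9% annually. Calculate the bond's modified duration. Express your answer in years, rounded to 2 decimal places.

Periodic yield y = 0.09. First find Macaulay duration:
  t   CF        PV=CF/(1+0.09)^t    t·PV
  1        82.50        75.6881        75.6881
  2        82.50        69.4386       138.8772
  3        82.50        63.7051       191.1154
  4        82.50        58.4451       233.7803
  5        82.50        53.6193       268.0967
  6        82.50        49.1921       295.1523
  7        82.50        45.1303       315.9123
  8        82.50        41.4040       331.2317
  9        82.50        37.9853       341.8676
  10    1,082.50       457.2597     4,572.5970
  Σ                    951.8676     6,764.3187
P = 951.8676; Macaulay duration = 6,764.3187 / 951.8676 = 7.10637 years.
Modified duration = D_Mac / (1 + y) = 7.10637 / 1.09 = 6.51960 years.

6.52 years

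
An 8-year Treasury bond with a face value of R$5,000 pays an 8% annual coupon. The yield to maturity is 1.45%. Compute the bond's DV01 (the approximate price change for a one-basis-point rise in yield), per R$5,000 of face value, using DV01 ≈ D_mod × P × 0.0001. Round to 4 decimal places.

R$4.8227

Periodic yield y = 0.0145.
  t   CF        PV=CF/(1+0.0145)^t    t·PV
  1       400.00       394.2829       394.2829
  2       400.00       388.6475       777.2950
  3       400.00       383.0927     1,149.2780
  4       400.00       377.6172     1,510.4689
  5       400.00       372.2200     1,861.1001
  6       400.00       366.9000     2,201.3999
  7       400.00       361.6560     2,531.5918
  8     5,400.00     4,812.5732    38,500.5857
  Σ                  7,456.9895    48,926.0022
P = 7,456.9895; D_Mac = 6.56109 yrs; D_mod = 6.46732 yrs.
DV01 ≈ 6.46732 × 7,456.9895 × 0.0001 = 4.822671.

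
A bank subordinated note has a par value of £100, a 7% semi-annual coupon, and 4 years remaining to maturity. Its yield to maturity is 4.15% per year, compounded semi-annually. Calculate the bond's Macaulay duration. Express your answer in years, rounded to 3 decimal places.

3.582 years

Periodic yield y = 0.02075. Discount each cash flow and weight by its period:
  t   CF        PV=CF/(1+0.02075)^t    t·PV
  1         3.50         3.4289         3.4289
  2         3.50         3.3591         6.7183
  3         3.50         3.2909         9.8726
  4         3.50         3.2240        12.8959
  5         3.50         3.1584        15.7921
  6         3.50         3.0942        18.5653
  7         3.50         3.0313        21.2193
  8       103.50        87.8183       702.5467
  Σ                    110.4052       791.0391
Price P = Σ PV = 110.4052.
Macaulay duration = Σ(t·PV) / P = 791.0391 / 110.4052 = 7.16488 half-year periods.
In years: 7.16488 / 2 = 3.58244 years.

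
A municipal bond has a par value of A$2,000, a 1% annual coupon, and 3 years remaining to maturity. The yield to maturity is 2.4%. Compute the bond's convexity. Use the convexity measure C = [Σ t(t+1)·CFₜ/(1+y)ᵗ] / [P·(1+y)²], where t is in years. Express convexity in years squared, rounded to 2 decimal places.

With y = 0.024:
  t   CF        PV=CF/(1+0.024)^t    t·PV        t(t+1)·PV
  1        20.00        19.5312        19.5312          39.0625
  2        20.00        19.0735        38.1470         114.4409
  3     2,020.00     1,881.2716     5,643.8148      22,575.2592
  Σ                  1,919.8763     5,701.4930      22,728.7626
P = 1,919.8763.
Convexity = Σ t(t+1)·PV / [P·(1+y)²] = 22,728.7626 / (1,919.8763 × 1.048576) = 11.29023.

11.29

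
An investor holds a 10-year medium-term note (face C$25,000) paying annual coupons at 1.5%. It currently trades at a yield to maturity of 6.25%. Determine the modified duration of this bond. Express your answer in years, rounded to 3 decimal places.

8.628 years

Periodic yield y = 0.0625. First find Macaulay duration:
  t   CF        PV=CF/(1+0.0625)^t    t·PV
  1       375.00       352.9412       352.9412
  2       375.00       332.1799       664.3599
  3       375.00       312.6399       937.9198
  4       375.00       294.2494     1,176.9974
  5       375.00       276.9406     1,384.7028
  6       375.00       260.6499     1,563.8997
  7       375.00       245.3176     1,717.2232
  8       375.00       230.8871     1,847.0972
  9       375.00       217.3056     1,955.7500
  10   25,375.00    13,839.3809   138,393.8094
  Σ                 16,362.4921   149,994.7004
P = 16,362.4921; Macaulay duration = 149,994.7004 / 16,362.4921 = 9.16698 years.
Modified duration = D_Mac / (1 + y) = 9.16698 / 1.0625 = 8.62775 years.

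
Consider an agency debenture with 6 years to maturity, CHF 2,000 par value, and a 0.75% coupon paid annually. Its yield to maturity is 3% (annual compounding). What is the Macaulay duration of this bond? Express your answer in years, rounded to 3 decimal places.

Periodic yield y = 0.03. Discount each cash flow and weight by its year:
  t   CF        PV=CF/(1+0.03)^t    t·PV
  1        15.00        14.5631        14.5631
  2        15.00        14.1389        28.2779
  3        15.00        13.7271        41.1814
  4        15.00        13.3273        53.3092
  5        15.00        12.9391        64.6957
  6     2,015.00     1,687.5308    10,125.1847
  Σ                  1,756.2264    10,327.2119
Price P = Σ PV = 1,756.2264.
Macaulay duration = Σ(t·PV) / P = 10,327.2119 / 1,756.2264 = 5.88034 years.

5.880 years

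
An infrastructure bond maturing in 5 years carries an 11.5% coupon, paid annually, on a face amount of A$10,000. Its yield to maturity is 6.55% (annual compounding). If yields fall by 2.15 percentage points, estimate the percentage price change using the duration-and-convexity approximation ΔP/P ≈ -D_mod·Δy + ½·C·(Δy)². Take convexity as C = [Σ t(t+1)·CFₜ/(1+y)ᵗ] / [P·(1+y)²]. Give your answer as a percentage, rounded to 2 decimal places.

With y = 0.0655:
  t   CF        PV=CF/(1+0.0655)^t    t·PV        t(t+1)·PV
  1     1,150.00     1,079.3055     1,079.3055       2,158.6110
  2     1,150.00     1,012.9568     2,025.9136       6,077.7409
  3     1,150.00       950.6868     2,852.0605      11,408.2420
  4     1,150.00       892.2448     3,568.9792      17,844.8959
  5    11,150.00     8,119.0945    40,595.4726     243,572.8355
  Σ                 12,054.2885    50,121.7314     281,062.3253
P = 12,054.2885; D_Mac = 4.15800 yrs; D_mod = 3.90239 yrs; C = 20.53781.
Duration effect: -3.90239 × (-0.0215) = +0.083901
Convexity effect: 0.5 × 20.53781 × (-0.0215)² = +0.0047468
ΔP/P ≈ +0.083901 + 0.0047468 = +0.088648 = +8.8648%.

+8.86%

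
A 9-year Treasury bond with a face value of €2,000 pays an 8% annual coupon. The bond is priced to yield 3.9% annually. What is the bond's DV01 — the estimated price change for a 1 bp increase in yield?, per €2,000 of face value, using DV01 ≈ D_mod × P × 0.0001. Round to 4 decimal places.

Periodic yield y = 0.039.
  t   CF        PV=CF/(1+0.039)^t    t·PV
  1       160.00       153.9942       153.9942
  2       160.00       148.2139       296.4278
  3       160.00       142.6505       427.9515
  4       160.00       137.2960       549.1839
  5       160.00       132.1424       660.7121
  6       160.00       127.1823       763.0938
  7       160.00       122.4084       856.8587
  8       160.00       117.8136       942.5092
  9     2,160.00     1,530.7837    13,777.0531
  Σ                  2,612.4850    18,427.7843
P = 2,612.4850; D_Mac = 7.05374 yrs; D_mod = 6.78897 yrs.
DV01 ≈ 6.78897 × 2,612.4850 × 0.0001 = 1.773608.

€1.7736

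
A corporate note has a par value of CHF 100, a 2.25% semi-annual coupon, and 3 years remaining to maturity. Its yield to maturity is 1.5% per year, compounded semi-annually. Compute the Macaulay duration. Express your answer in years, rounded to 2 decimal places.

Periodic yield y = 0.0075. Discount each cash flow and weight by its period:
  t   CF        PV=CF/(1+0.0075)^t    t·PV
  1        1.125         1.1166         1.1166
  2        1.125         1.1083         2.2166
  3        1.125         1.1001         3.3002
  4        1.125         1.0919         4.3675
  5        1.125         1.0837         5.4187
  6      101.125        96.6915       580.1489
  Σ                    102.1921       596.5685
Price P = Σ PV = 102.1921.
Macaulay duration = Σ(t·PV) / P = 596.5685 / 102.1921 = 5.83772 half-year periods.
In years: 5.83772 / 2 = 2.91886 years.

2.92 years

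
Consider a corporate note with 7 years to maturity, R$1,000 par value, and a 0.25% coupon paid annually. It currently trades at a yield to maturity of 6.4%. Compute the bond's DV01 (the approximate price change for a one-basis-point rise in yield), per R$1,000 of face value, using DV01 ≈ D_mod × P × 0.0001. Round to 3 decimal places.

R$0.431

Periodic yield y = 0.064.
  t   CF        PV=CF/(1+0.064)^t    t·PV
  1         2.50         2.3496         2.3496
  2         2.50         2.2083         4.4166
  3         2.50         2.0755         6.2264
  4         2.50         1.9506         7.8025
  5         2.50         1.8333         9.1665
  6         2.50         1.7230        10.3381
  7     1,002.50       649.3711     4,545.5980
  Σ                    661.5115     4,585.8977
P = 661.5115; D_Mac = 6.93245 yrs; D_mod = 6.51546 yrs.
DV01 ≈ 6.51546 × 661.5115 × 0.0001 = 0.431005.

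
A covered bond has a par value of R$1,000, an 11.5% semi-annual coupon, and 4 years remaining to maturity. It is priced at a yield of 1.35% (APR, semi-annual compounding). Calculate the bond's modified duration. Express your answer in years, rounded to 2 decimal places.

Periodic yield y = 0.00675. First find Macaulay duration:
  t   CF        PV=CF/(1+0.00675)^t    t·PV
  1        57.50        57.1145        57.1145
  2        57.50        56.7315       113.4631
  3        57.50        56.3512       169.0535
  4        57.50        55.9733       223.8934
  5        57.50        55.5981       277.9903
  6        57.50        55.2253       331.3517
  7        57.50        54.8550       383.9851
  8     1,057.50     1,002.0912     8,016.7300
  Σ                  1,393.9402     9,573.5817
P = 1,393.9402; Macaulay duration = 9,573.5817 / 1,393.9402 = 6.86800 half-year periods = 3.43400 years.
Modified duration = D_Mac / (1 + y) = 3.43400 / 1.00675 = 3.41098 years.

3.41 years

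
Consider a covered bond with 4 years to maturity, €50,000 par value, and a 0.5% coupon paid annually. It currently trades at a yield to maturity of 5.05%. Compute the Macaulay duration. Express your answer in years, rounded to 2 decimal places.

Periodic yield y = 0.0505. Discount each cash flow and weight by its year:
  t   CF        PV=CF/(1+0.0505)^t    t·PV
  1       250.00       237.9819       237.9819
  2       250.00       226.5416       453.0831
  3       250.00       215.6512       646.9535
  4    50,250.00    41,262.1486   165,048.5945
  Σ                 41,942.3233   166,386.6131
Price P = Σ PV = 41,942.3233.
Macaulay duration = Σ(t·PV) / P = 166,386.6131 / 41,942.3233 = 3.96703 years.

3.97 years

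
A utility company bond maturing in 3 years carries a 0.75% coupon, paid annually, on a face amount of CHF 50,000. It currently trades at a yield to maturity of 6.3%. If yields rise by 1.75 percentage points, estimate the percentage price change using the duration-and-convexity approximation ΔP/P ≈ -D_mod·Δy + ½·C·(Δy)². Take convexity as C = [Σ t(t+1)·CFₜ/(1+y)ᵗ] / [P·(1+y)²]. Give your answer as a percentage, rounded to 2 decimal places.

-4.74%

With y = 0.063:
  t   CF        PV=CF/(1+0.063)^t    t·PV        t(t+1)·PV
  1       375.00       352.7752       352.7752         705.5503
  2       375.00       331.8675       663.7350       1,991.2051
  3    50,375.00    41,938.7291   125,816.1873     503,264.7492
  Σ                 42,623.3718   126,832.6975     505,961.5046
P = 42,623.3718; D_Mac = 2.97566 yrs; D_mod = 2.79930 yrs; C = 10.50517.
Duration effect: -2.79930 × (+0.0175) = -0.048988
Convexity effect: 0.5 × 10.50517 × (0.0175)² = +0.0016086
ΔP/P ≈ -0.048988 + 0.0016086 = -0.047379 = -4.7379%.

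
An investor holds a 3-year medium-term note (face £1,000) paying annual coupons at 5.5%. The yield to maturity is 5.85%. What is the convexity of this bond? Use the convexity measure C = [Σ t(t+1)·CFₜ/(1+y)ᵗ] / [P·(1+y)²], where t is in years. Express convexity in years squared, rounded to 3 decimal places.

With y = 0.0585:
  t   CF        PV=CF/(1+0.0585)^t    t·PV        t(t+1)·PV
  1        55.00        51.9603        51.9603         103.9206
  2        55.00        49.0886        98.1773         294.5318
  3     1,055.00       889.5695     2,668.7084      10,674.8337
  Σ                    990.6184     2,818.8460      11,073.2862
P = 990.6184.
Convexity = Σ t(t+1)·PV / [P·(1+y)²] = 11,073.2862 / (990.6184 × 1.120422) = 9.97673.

9.977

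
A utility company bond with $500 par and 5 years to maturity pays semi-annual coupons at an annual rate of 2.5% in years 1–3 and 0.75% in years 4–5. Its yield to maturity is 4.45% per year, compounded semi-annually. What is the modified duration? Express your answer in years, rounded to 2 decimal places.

4.63 years

Periodic yield y = 0.02225. First find Macaulay duration:
  t   CF        PV=CF/(1+0.02225)^t    t·PV
  1        6.250         6.1140         6.1140
  2        6.250         5.9809        11.9618
  3        6.250         5.8507        17.5521
  4        6.250         5.7234        22.8935
  5        6.250         5.5988        27.9940
  6        6.250         5.4769        32.8616
  7        1.875         1.6073        11.2512
  8        1.875         1.5723        12.5787
  9        1.875         1.5381        13.8430
  10     501.875       402.7396     4,027.3963
  Σ                    442.2020     4,184.4461
P = 442.2020; Macaulay duration = 4,184.4461 / 442.2020 = 9.46275 half-year periods = 4.73137 years.
Modified duration = D_Mac / (1 + y) = 4.73137 / 1.02225 = 4.62839 years.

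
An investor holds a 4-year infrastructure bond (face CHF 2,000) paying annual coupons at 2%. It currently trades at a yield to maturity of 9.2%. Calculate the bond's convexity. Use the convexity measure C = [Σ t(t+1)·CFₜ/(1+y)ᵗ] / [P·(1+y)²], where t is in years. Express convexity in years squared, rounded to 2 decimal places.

With y = 0.092:
  t   CF        PV=CF/(1+0.092)^t    t·PV        t(t+1)·PV
  1        40.00        36.6300        36.6300          73.2601
  2        40.00        33.5440        67.0880         201.2639
  3        40.00        30.7179        92.1538         368.6153
  4     2,040.00     1,434.6290     5,738.5161      28,692.5806
  Σ                  1,535.5210     5,934.3879      29,335.7198
P = 1,535.5210.
Convexity = Σ t(t+1)·PV / [P·(1+y)²] = 29,335.7198 / (1,535.5210 × 1.192464) = 16.02122.

16.02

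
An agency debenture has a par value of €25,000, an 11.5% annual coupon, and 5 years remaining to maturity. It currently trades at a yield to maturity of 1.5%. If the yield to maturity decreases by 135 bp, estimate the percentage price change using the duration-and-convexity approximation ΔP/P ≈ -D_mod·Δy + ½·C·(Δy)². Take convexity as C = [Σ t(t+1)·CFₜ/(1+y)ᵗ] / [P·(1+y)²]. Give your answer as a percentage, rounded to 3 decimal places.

+5.858%

With y = 0.015:
  t   CF        PV=CF/(1+0.015)^t    t·PV        t(t+1)·PV
  1     2,875.00     2,832.5123     2,832.5123       5,665.0246
  2     2,875.00     2,790.6525     5,581.3051      16,743.9152
  3     2,875.00     2,749.4114     8,248.2341      32,992.9363
  4     2,875.00     2,708.7797    10,835.1186      54,175.5932
  5    27,875.00    25,875.2566   129,376.2829     776,257.6971
  Σ                 36,956.6124   156,873.4529     885,835.1664
P = 36,956.6124; D_Mac = 4.24480 yrs; D_mod = 4.18207 yrs; C = 23.26637.
Duration effect: -4.18207 × (-0.0135) = +0.056458
Convexity effect: 0.5 × 23.26637 × (-0.0135)² = +0.0021201
ΔP/P ≈ +0.056458 + 0.0021201 = +0.058578 = +5.8578%.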